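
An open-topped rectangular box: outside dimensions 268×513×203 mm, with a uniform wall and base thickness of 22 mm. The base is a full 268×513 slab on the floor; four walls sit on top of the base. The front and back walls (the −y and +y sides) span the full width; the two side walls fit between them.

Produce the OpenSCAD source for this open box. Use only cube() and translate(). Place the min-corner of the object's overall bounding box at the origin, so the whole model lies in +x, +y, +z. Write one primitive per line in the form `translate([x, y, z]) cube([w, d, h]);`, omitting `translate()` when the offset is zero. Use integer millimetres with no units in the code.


cube([268, 513, 22]);
translate([0, 0, 22]) cube([268, 22, 181]);
translate([0, 491, 22]) cube([268, 22, 181]);
translate([0, 22, 22]) cube([22, 469, 181]);
translate([246, 22, 22]) cube([22, 469, 181]);


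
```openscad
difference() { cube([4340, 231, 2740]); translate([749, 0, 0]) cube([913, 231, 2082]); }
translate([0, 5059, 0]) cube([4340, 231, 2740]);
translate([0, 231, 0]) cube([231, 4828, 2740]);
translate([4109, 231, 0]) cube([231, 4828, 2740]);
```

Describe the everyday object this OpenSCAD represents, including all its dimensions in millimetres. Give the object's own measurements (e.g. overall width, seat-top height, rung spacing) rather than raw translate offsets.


A single room: four walls, each 2740 mm tall and 231 mm thick, enclosing an outside footprint 4340×5290 mm (x × y), no floor or roof. The front and back walls (−y and +y sides) run the full x-width; the side walls fit between their inner faces. A door opening 913 mm wide and 2082 mm tall is cut through the front wall from the floor up, its −x edge 749 mm from the wall's −x end.


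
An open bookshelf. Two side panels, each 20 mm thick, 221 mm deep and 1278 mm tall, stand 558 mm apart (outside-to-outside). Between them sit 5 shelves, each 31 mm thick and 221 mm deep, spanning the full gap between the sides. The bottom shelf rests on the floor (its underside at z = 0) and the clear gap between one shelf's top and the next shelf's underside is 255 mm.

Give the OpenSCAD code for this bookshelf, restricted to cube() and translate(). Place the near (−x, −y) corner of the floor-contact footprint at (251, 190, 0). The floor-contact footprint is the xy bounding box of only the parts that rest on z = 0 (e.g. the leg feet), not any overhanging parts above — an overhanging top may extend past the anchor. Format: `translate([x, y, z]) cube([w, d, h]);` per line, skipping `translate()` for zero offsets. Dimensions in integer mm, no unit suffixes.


translate([251, 190, 0]) cube([20, 221, 1278]);
translate([789, 190, 0]) cube([20, 221, 1278]);
translate([271, 190, 0]) cube([518, 221, 31]);
translate([271, 190, 286]) cube([518, 221, 31]);
translate([271, 190, 572]) cube([518, 221, 31]);
translate([271, 190, 858]) cube([518, 221, 31]);
translate([271, 190, 1144]) cube([518, 221, 31]);


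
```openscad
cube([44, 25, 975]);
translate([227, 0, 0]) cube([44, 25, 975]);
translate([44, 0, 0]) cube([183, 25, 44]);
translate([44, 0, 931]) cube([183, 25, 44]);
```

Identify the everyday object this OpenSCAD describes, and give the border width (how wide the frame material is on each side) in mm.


A picture frame. The border width is 44 mm.

Four thin pieces enclosing a rectangular opening — a picture frame. The two full-height stiles are 975 mm tall; the top rail sits at z = 931 and is 44 mm tall, so the border above the opening is 975 − 931 = 44 mm, matching the stile x-width.


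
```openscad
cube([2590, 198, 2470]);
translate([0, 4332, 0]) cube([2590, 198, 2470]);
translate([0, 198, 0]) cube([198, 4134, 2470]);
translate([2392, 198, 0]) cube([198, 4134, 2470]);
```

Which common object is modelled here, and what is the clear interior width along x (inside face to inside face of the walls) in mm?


A house (or room) frame. The interior width is 2194 mm.

Four 2470 mm walls enclosing a rectangle with no floor or roof — a room or house frame. Outside width is 2590 mm and wall thickness is 198 mm, so the interior width is 2590 − 2 × 198 = 2194 mm.


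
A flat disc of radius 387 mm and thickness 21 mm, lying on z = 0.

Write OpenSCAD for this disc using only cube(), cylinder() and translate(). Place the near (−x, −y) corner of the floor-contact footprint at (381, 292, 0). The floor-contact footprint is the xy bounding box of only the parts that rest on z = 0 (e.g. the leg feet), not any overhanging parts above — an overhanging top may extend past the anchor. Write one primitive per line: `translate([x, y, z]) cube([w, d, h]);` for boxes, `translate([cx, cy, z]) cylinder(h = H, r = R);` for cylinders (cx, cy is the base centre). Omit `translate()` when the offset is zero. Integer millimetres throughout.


translate([768, 679, 0]) cylinder(h = 21, r = 387);


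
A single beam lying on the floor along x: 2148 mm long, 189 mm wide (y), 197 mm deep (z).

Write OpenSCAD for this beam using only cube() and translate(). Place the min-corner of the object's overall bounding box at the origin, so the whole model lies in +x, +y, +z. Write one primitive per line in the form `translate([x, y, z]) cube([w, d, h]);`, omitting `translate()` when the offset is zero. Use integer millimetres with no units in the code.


cube([2148, 189, 197]);


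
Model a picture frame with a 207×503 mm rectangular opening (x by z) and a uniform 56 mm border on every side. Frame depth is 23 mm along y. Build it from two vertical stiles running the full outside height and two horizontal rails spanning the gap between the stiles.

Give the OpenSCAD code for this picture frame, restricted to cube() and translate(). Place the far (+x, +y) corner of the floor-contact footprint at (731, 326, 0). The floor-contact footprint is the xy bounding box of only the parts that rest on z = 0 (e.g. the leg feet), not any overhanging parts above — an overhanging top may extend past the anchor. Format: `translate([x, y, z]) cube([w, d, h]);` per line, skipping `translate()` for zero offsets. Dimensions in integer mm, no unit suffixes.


translate([412, 303, 0]) cube([56, 23, 615]);
translate([675, 303, 0]) cube([56, 23, 615]);
translate([468, 303, 0]) cube([207, 23, 56]);
translate([468, 303, 559]) cube([207, 23, 56]);


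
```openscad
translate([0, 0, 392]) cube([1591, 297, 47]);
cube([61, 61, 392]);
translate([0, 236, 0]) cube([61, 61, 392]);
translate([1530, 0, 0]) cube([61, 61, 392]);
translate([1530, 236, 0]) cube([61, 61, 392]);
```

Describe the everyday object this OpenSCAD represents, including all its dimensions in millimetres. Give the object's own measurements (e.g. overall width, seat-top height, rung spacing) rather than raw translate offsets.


A long wooden bench with a 1591 mm (x) × 297 mm (y) seat, 47 mm thick, its top surface 439 mm above the floor. Four 61 mm square legs at the seat corners, flush with the edges, run from z = 0 to the seat underside.


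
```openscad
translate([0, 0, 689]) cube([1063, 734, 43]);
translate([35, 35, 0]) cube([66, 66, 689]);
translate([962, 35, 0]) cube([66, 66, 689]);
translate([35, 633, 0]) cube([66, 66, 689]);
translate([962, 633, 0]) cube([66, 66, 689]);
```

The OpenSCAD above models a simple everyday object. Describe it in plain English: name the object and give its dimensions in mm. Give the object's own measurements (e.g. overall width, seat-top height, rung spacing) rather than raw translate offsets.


A rectangular dining table. The top is 1063×734×43 mm with its upper surface at z = 732 mm. It stands on four 66×66 mm square legs, each inset 35 mm from the nearest pair of top edges, running from the floor to the underside of the top.


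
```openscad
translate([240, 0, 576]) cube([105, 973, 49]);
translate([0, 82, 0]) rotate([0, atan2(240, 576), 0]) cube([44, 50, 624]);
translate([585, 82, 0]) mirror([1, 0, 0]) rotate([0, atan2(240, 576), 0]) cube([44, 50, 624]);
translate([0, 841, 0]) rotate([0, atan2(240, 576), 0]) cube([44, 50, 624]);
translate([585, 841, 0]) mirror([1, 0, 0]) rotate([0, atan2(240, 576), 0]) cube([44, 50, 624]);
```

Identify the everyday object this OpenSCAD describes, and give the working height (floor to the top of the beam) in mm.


A sawhorse. The overall height is 625 mm.

A beam across two mirrored pairs of raked legs — a sawhorse. The beam's underside is at z = 576 (matching the legs' vertical rise in atan2(240, 576)) and the beam is 49 mm tall, so its top is at 576 + 49 = 625 mm. The raked legs top out at the beam's underside, so that is the highest point.


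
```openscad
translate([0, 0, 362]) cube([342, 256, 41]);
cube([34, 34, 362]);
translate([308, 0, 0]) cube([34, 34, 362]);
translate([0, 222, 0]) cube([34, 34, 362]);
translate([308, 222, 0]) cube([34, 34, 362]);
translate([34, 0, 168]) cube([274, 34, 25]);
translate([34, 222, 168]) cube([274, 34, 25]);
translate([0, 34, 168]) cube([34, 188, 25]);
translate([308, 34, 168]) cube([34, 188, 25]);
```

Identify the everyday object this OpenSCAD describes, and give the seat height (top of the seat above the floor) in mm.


A stool. The seat height is 403 mm.

A 342×256×41 slab at z = 362 on four corner posts — a stool. The seat top is 362 + 41 = 403 mm.


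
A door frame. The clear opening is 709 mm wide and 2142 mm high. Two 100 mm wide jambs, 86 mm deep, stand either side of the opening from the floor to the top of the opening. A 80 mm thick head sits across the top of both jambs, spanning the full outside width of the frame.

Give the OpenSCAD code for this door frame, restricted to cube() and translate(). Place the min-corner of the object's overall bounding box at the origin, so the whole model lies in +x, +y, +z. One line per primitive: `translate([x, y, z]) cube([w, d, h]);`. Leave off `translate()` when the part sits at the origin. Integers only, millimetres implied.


cube([100, 86, 2142]);
translate([809, 0, 0]) cube([100, 86, 2142]);
translate([0, 0, 2142]) cube([909, 86, 80]);


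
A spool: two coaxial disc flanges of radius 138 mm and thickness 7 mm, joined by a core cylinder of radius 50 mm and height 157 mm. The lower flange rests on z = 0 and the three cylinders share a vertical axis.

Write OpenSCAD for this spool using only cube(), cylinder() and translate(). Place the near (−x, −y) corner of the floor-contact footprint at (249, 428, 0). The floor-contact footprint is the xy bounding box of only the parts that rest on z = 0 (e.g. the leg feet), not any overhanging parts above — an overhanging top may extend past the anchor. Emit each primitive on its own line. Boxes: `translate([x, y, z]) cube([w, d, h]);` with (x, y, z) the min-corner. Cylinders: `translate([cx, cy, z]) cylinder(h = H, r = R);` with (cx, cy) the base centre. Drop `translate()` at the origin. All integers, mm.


translate([387, 566, 0]) cylinder(h = 7, r = 138);
translate([387, 566, 7]) cylinder(h = 157, r = 50);
translate([387, 566, 164]) cylinder(h = 7, r = 138);


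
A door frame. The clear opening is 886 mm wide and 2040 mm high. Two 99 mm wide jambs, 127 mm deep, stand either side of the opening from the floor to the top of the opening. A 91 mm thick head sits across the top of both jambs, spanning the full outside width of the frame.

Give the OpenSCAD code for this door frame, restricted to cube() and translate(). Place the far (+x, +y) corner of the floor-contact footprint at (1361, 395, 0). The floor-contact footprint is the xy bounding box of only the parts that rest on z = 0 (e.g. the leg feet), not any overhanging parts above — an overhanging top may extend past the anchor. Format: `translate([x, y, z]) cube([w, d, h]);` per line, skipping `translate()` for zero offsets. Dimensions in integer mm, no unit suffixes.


translate([277, 268, 0]) cube([99, 127, 2040]);
translate([1262, 268, 0]) cube([99, 127, 2040]);
translate([277, 268, 2040]) cube([1084, 127, 91]);


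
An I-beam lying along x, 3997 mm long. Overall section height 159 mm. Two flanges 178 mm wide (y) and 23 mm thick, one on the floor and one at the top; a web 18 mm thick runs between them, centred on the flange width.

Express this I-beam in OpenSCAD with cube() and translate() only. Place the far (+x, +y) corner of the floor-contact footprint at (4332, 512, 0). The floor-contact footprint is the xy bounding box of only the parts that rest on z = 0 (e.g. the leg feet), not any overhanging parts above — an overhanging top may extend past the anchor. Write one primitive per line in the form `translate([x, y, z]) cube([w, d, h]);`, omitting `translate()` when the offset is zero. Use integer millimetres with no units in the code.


translate([335, 334, 0]) cube([3997, 178, 23]);
translate([335, 414, 23]) cube([3997, 18, 113]);
translate([335, 334, 136]) cube([3997, 178, 23]);


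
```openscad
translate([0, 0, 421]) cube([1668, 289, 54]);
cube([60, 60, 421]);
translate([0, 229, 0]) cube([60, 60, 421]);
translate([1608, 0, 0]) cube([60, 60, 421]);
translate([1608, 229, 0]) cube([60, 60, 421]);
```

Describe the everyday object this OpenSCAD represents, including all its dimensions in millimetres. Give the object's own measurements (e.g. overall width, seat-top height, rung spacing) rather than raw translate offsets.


A bench: a 1668×289 mm seat slab, 54 mm thick, top at z = 475 mm, on four 60×60 mm square legs flush with the seat corners and standing on z = 0.


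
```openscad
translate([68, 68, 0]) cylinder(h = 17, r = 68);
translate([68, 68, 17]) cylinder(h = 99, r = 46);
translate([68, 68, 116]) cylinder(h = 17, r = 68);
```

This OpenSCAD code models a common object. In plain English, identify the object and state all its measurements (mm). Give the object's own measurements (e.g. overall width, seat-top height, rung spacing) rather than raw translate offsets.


A spool: two coaxial disc flanges of radius 68 mm and thickness 17 mm, joined by a core cylinder of radius 46 mm and height 99 mm. The lower flange rests on z = 0 and the three cylinders share a vertical axis.


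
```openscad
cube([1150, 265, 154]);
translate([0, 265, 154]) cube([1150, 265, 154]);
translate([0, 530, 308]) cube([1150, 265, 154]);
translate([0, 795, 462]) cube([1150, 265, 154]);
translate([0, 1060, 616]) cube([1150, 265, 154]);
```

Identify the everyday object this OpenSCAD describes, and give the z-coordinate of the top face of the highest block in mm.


A staircase. The total rise is 770 mm.

5 identical blocks, each offset up and back from the previous — a staircase. Each step is 154 mm tall and there are 5 of them, so the total rise is 5 × 154 = 770 mm.


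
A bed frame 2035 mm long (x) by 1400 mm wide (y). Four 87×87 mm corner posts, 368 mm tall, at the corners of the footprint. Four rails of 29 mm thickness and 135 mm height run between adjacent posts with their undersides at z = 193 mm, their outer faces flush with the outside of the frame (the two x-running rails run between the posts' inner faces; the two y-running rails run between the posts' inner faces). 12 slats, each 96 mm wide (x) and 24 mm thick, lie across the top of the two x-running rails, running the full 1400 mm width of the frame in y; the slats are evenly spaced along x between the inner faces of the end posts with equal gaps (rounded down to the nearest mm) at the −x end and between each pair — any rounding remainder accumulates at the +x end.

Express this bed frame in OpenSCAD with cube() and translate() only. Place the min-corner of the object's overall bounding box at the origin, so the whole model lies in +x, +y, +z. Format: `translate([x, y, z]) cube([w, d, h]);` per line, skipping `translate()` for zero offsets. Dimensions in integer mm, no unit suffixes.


// slat z = rail_z + rail_h = 193 + 135 = 328
// slat gap = ⌊(1861 − 12·96) / 13⌋ = 54
cube([87, 87, 368]);
translate([0, 1313, 0]) cube([87, 87, 368]);
translate([1948, 0, 0]) cube([87, 87, 368]);
translate([1948, 1313, 0]) cube([87, 87, 368]);
translate([87, 0, 193]) cube([1861, 29, 135]);
translate([87, 1371, 193]) cube([1861, 29, 135]);
translate([0, 87, 193]) cube([29, 1226, 135]);
translate([2006, 87, 193]) cube([29, 1226, 135]);
translate([141, 0, 328]) cube([96, 1400, 24]);
translate([291, 0, 328]) cube([96, 1400, 24]);
translate([441, 0, 328]) cube([96, 1400, 24]);
translate([591, 0, 328]) cube([96, 1400, 24]);
translate([741, 0, 328]) cube([96, 1400, 24]);
translate([891, 0, 328]) cube([96, 1400, 24]);
translate([1041, 0, 328]) cube([96, 1400, 24]);
translate([1191, 0, 328]) cube([96, 1400, 24]);
translate([1341, 0, 328]) cube([96, 1400, 24]);
translate([1491, 0, 328]) cube([96, 1400, 24]);
translate([1641, 0, 328]) cube([96, 1400, 24]);
translate([1791, 0, 328]) cube([96, 1400, 24]);


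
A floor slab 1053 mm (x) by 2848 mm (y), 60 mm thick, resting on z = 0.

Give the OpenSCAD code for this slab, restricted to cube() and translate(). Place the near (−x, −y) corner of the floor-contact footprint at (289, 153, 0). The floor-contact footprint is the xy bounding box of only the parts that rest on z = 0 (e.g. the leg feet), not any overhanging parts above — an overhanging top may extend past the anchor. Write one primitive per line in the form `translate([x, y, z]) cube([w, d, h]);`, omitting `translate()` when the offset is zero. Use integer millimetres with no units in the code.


translate([289, 153, 0]) cube([1053, 2848, 60]);


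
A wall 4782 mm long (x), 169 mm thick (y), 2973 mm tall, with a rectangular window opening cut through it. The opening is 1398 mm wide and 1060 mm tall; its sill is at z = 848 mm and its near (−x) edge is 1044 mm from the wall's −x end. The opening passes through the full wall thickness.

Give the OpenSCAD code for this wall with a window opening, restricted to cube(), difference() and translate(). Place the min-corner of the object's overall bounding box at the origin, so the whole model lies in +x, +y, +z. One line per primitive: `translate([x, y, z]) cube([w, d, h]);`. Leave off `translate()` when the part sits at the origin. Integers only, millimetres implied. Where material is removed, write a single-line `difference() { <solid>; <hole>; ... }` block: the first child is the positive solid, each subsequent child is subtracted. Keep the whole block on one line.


difference() { cube([4782, 169, 2973]); translate([1044, 0, 848]) cube([1398, 169, 1060]); }


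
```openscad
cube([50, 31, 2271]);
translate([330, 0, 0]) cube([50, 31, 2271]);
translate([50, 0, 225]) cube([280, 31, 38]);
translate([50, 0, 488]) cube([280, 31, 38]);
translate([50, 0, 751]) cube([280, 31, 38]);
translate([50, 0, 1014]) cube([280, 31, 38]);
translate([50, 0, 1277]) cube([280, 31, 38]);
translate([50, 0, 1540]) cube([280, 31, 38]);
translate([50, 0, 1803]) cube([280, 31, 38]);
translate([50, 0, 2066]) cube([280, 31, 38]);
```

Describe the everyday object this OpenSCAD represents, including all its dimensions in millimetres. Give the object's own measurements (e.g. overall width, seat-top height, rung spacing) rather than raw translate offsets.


A straight ladder. Two 50×31 mm vertical rails, 2271 mm tall, stand 380 mm apart (outside-to-outside) with their front faces coplanar on the −y side. 8 rungs, each 31 mm deep and 38 mm tall, span between the inner faces of the rails, front faces flush with the rails. The lowest rung's underside is at z = 225 mm and rungs are spaced 263 mm apart (underside to underside).


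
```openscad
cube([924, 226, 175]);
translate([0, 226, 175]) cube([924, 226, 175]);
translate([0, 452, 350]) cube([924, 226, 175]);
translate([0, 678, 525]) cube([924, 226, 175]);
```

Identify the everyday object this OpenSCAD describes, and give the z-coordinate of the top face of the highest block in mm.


A staircase. The total rise is 700 mm.

4 identical blocks, each offset up and back from the previous — a staircase. Each step is 175 mm tall and there are 4 of them, so the total rise is 4 × 175 = 700 mm.


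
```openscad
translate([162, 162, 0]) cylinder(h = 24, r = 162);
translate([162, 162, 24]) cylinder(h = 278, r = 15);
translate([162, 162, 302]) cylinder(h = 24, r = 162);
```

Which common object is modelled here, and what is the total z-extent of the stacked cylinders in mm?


A spool. The overall height is 326 mm.

Three coaxial cylinders, large–small–large — a spool. Two 24 mm flanges and a 278 mm core give 24 + 278 + 24 = 326 mm.


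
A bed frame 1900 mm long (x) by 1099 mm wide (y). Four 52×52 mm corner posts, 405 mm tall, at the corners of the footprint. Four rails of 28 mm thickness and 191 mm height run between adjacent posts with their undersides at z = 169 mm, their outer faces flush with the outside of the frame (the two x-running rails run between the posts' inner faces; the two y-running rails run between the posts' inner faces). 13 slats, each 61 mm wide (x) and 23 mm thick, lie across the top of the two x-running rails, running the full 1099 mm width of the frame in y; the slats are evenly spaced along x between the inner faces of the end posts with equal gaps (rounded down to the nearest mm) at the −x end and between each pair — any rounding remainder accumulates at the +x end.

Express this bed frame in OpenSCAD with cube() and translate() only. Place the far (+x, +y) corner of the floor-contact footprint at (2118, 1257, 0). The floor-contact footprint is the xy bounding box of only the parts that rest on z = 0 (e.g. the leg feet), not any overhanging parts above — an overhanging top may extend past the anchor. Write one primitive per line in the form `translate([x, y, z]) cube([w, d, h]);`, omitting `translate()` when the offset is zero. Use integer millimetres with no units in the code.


translate([218, 158, 0]) cube([52, 52, 405]);
translate([218, 1205, 0]) cube([52, 52, 405]);
translate([2066, 158, 0]) cube([52, 52, 405]);
translate([2066, 1205, 0]) cube([52, 52, 405]);
translate([270, 158, 169]) cube([1796, 28, 191]);
translate([270, 1229, 169]) cube([1796, 28, 191]);
translate([218, 210, 169]) cube([28, 995, 191]);
translate([2090, 210, 169]) cube([28, 995, 191]);
translate([341, 158, 360]) cube([61, 1099, 23]);
translate([473, 158, 360]) cube([61, 1099, 23]);
translate([605, 158, 360]) cube([61, 1099, 23]);
translate([737, 158, 360]) cube([61, 1099, 23]);
translate([869, 158, 360]) cube([61, 1099, 23]);
translate([1001, 158, 360]) cube([61, 1099, 23]);
translate([1133, 158, 360]) cube([61, 1099, 23]);
translate([1265, 158, 360]) cube([61, 1099, 23]);
translate([1397, 158, 360]) cube([61, 1099, 23]);
translate([1529, 158, 360]) cube([61, 1099, 23]);
translate([1661, 158, 360]) cube([61, 1099, 23]);
translate([1793, 158, 360]) cube([61, 1099, 23]);
translate([1925, 158, 360]) cube([61, 1099, 23]);


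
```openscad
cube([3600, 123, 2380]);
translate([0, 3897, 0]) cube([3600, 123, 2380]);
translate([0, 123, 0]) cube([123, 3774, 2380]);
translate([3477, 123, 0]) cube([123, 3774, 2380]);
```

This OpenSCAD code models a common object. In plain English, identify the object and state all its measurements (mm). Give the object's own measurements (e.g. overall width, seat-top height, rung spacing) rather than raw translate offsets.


The wall frame of a small rectangular building: four walls, each 2380 mm tall and 123 mm thick, enclosing a footprint 3600 mm (x) by 4020 mm (y) outside-to-outside, with no floor or roof. The front and back walls (the −y and +y sides) span the full width; the two side walls fit between them.


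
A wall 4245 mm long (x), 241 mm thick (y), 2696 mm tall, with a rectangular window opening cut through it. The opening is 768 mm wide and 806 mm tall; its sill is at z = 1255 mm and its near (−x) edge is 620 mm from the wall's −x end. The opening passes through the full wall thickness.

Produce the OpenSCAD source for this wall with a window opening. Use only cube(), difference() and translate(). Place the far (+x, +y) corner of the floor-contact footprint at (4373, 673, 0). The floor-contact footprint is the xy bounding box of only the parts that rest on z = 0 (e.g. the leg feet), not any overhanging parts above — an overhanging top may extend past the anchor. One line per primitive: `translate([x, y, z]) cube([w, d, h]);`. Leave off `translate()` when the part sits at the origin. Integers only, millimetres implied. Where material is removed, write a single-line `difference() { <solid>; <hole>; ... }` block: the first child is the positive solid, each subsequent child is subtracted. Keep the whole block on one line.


difference() { translate([128, 432, 0]) cube([4245, 241, 2696]); translate([748, 432, 1255]) cube([768, 241, 806]); }


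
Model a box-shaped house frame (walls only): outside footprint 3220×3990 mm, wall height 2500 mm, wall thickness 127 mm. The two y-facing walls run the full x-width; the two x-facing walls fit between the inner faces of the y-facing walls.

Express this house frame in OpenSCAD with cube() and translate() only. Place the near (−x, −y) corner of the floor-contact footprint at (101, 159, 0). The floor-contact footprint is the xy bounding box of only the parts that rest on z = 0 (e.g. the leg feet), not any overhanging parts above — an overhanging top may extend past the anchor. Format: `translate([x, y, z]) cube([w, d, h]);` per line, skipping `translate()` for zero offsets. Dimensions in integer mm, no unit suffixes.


translate([101, 159, 0]) cube([3220, 127, 2500]);
translate([101, 4022, 0]) cube([3220, 127, 2500]);
translate([101, 286, 0]) cube([127, 3736, 2500]);
translate([3194, 286, 0]) cube([127, 3736, 2500]);


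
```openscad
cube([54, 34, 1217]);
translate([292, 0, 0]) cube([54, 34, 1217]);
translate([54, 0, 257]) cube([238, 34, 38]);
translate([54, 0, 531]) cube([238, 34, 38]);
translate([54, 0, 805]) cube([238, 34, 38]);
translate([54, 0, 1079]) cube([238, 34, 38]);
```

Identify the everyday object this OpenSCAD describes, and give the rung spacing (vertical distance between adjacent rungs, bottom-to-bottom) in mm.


A ladder. The rung spacing is 274 mm.

Two tall 54×34 posts with 4 short bars between them — a ladder. Adjacent rungs sit at z = 257 and z = 531, so the spacing is 531 − 257 = 274 mm.


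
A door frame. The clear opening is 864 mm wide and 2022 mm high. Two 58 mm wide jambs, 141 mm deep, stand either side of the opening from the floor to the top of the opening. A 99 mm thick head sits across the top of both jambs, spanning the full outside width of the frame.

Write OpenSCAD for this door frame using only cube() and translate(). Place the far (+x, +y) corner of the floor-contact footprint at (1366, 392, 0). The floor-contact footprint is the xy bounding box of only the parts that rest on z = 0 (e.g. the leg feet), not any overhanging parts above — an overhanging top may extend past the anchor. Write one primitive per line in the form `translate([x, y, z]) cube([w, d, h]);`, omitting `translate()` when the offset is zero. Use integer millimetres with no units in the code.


translate([386, 251, 0]) cube([58, 141, 2022]);
translate([1308, 251, 0]) cube([58, 141, 2022]);
translate([386, 251, 2022]) cube([980, 141, 99]);


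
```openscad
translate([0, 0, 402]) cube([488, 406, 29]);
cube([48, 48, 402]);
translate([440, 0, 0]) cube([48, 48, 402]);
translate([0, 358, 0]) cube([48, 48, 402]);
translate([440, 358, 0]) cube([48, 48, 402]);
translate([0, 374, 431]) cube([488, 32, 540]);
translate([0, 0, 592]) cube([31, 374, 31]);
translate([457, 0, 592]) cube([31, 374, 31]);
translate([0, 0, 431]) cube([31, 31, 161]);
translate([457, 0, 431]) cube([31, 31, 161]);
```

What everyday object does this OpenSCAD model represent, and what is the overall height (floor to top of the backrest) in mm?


A chair. The overall height is 971 mm.

A slab on four corner posts with a tall panel at the back — a chair. The seat slab sits at z = 402 with thickness 29, and the 540 mm backrest starts at the seat top, so the overall height is 402 + 29 + 540 = 971 mm.


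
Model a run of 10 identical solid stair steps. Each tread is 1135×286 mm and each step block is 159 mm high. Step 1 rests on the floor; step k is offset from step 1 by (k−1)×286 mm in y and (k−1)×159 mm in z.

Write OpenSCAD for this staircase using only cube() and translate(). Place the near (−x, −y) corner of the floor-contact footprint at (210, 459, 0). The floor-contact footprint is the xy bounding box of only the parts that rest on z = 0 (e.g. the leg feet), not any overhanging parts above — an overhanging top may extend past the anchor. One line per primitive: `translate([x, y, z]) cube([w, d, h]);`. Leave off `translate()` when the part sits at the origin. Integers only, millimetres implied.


translate([210, 459, 0]) cube([1135, 286, 159]);
translate([210, 745, 159]) cube([1135, 286, 159]);
translate([210, 1031, 318]) cube([1135, 286, 159]);
translate([210, 1317, 477]) cube([1135, 286, 159]);
translate([210, 1603, 636]) cube([1135, 286, 159]);
translate([210, 1889, 795]) cube([1135, 286, 159]);
translate([210, 2175, 954]) cube([1135, 286, 159]);
translate([210, 2461, 1113]) cube([1135, 286, 159]);
translate([210, 2747, 1272]) cube([1135, 286, 159]);
translate([210, 3033, 1431]) cube([1135, 286, 159]);


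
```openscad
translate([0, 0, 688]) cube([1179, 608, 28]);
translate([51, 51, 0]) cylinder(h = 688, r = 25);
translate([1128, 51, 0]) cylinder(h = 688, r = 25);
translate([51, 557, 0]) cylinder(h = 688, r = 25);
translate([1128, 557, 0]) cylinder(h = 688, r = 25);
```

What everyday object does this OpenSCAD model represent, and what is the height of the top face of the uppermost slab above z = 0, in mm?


A table. The table height is 716 mm.

A 1179×608×28 slab sits at z = 688 on four Ø50 mm round legs — a table. The top surface is at 688 + 28 = 716 mm.


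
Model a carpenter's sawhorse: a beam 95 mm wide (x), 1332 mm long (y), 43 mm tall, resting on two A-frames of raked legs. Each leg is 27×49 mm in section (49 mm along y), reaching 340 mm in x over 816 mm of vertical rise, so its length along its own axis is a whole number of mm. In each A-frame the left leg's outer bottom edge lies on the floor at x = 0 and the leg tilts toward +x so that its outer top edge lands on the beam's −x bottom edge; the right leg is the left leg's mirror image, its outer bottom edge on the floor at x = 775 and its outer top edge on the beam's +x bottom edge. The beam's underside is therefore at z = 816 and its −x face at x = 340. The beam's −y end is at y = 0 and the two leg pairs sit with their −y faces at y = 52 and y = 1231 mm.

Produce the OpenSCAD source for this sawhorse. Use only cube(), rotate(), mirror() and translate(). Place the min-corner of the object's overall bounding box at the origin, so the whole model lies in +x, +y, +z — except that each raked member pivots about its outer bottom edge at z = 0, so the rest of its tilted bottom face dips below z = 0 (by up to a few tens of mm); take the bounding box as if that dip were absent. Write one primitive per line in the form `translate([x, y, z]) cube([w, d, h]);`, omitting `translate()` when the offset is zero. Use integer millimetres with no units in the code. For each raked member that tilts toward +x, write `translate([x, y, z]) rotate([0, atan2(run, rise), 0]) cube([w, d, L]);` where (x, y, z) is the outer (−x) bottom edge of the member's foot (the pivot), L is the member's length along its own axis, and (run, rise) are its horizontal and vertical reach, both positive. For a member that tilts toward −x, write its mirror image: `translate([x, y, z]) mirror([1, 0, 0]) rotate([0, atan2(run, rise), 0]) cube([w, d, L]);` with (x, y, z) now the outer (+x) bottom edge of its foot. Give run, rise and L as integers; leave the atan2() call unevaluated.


translate([340, 0, 816]) cube([95, 1332, 43]);
translate([0, 52, 0]) rotate([0, atan2(340, 816), 0]) cube([27, 49, 884]);
translate([775, 52, 0]) mirror([1, 0, 0]) rotate([0, atan2(340, 816), 0]) cube([27, 49, 884]);
translate([0, 1231, 0]) rotate([0, atan2(340, 816), 0]) cube([27, 49, 884]);
translate([775, 1231, 0]) mirror([1, 0, 0]) rotate([0, atan2(340, 816), 0]) cube([27, 49, 884]);


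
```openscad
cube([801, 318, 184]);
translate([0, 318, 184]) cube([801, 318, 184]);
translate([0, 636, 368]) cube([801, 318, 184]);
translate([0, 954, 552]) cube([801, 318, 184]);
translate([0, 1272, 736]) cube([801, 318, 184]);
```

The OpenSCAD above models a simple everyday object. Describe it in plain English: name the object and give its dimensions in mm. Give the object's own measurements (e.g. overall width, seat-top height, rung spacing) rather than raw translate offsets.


A straight staircase of 5 solid steps. Each step is 801 mm wide (x), 318 mm deep (y, the going) and 184 mm tall (the rise). The first step rests on the floor; each subsequent step sits one going further in +y and one rise higher in +z, directly behind and above the previous step with no overlap.


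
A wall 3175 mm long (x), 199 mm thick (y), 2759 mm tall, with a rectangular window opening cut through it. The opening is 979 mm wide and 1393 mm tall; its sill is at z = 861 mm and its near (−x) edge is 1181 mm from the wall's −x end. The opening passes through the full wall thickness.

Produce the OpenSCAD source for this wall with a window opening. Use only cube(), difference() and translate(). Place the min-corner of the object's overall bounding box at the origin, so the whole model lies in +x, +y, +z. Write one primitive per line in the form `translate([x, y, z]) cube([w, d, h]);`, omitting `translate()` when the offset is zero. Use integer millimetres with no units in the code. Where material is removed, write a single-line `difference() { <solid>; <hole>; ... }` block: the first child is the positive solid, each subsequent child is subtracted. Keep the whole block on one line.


difference() { cube([3175, 199, 2759]); translate([1181, 0, 861]) cube([979, 199, 1393]); }


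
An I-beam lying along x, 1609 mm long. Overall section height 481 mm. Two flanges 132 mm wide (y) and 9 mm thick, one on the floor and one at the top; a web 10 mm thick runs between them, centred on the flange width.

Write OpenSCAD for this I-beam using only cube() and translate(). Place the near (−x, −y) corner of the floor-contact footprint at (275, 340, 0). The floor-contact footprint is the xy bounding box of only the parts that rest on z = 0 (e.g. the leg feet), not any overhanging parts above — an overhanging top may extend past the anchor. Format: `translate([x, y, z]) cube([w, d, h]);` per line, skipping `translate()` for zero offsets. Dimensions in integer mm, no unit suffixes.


translate([275, 340, 0]) cube([1609, 132, 9]);
translate([275, 401, 9]) cube([1609, 10, 463]);
translate([275, 340, 472]) cube([1609, 132, 9]);


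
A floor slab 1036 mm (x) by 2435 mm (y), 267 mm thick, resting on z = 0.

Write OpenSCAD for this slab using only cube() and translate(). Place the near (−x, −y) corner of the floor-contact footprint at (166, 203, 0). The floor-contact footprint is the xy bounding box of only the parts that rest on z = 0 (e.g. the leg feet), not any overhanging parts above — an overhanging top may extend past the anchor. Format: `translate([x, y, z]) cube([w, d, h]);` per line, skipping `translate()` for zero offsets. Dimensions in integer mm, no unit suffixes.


translate([166, 203, 0]) cube([1036, 2435, 267]);


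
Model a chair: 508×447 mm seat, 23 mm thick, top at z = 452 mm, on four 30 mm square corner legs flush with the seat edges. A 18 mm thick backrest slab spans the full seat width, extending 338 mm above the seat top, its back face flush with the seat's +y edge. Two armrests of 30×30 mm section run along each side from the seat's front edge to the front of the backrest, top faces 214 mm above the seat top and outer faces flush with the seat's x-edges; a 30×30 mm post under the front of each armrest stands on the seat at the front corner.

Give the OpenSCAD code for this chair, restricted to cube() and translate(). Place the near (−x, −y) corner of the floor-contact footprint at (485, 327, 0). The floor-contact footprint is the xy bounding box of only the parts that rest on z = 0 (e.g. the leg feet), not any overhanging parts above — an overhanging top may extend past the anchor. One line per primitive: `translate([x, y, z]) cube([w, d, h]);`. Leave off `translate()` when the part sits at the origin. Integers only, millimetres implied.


// leg_h = 452 - 23 = 429
// arm post h = 214 - 30 = 184
translate([485, 327, 429]) cube([508, 447, 23]);
translate([485, 327, 0]) cube([30, 30, 429]);
translate([963, 327, 0]) cube([30, 30, 429]);
translate([485, 744, 0]) cube([30, 30, 429]);
translate([963, 744, 0]) cube([30, 30, 429]);
translate([485, 756, 452]) cube([508, 18, 338]);
translate([485, 327, 636]) cube([30, 429, 30]);
translate([963, 327, 636]) cube([30, 429, 30]);
translate([485, 327, 452]) cube([30, 30, 184]);
translate([963, 327, 452]) cube([30, 30, 184]);


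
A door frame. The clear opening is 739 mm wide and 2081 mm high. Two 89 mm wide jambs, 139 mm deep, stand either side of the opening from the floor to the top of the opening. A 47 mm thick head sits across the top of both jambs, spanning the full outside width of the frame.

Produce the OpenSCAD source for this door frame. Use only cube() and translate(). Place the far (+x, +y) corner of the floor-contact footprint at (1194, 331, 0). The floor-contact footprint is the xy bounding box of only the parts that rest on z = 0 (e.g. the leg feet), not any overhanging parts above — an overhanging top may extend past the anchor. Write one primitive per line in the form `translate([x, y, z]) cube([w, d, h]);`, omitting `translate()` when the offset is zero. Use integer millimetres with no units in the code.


translate([277, 192, 0]) cube([89, 139, 2081]);
translate([1105, 192, 0]) cube([89, 139, 2081]);
translate([277, 192, 2081]) cube([917, 139, 47]);


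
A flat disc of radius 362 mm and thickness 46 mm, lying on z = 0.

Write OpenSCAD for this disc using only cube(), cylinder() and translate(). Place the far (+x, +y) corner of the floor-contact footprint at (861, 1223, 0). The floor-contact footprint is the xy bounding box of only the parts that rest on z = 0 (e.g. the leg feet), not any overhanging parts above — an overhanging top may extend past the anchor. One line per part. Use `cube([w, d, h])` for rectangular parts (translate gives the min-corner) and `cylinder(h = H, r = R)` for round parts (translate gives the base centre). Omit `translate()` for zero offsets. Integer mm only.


translate([499, 861, 0]) cylinder(h = 46, r = 362);


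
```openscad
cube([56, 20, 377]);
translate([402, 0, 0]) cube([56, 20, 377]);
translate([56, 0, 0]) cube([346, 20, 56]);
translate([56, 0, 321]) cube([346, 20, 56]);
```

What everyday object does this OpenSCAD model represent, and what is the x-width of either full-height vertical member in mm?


A picture frame. The border width is 56 mm.

Four thin pieces enclosing a rectangular opening — a picture frame. The two full-height stiles are 377 mm tall; the top rail sits at z = 321 and is 56 mm tall, so the border above the opening is 377 − 321 = 56 mm, matching the stile x-width.


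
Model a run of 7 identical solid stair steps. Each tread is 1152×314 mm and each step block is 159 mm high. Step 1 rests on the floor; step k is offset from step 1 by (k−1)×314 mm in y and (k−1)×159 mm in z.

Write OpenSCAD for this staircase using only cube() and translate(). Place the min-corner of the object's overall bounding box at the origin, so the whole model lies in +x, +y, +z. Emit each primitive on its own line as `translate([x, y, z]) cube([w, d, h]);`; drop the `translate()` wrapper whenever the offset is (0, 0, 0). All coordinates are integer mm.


cube([1152, 314, 159]);
translate([0, 314, 159]) cube([1152, 314, 159]);
translate([0, 628, 318]) cube([1152, 314, 159]);
translate([0, 942, 477]) cube([1152, 314, 159]);
translate([0, 1256, 636]) cube([1152, 314, 159]);
translate([0, 1570, 795]) cube([1152, 314, 159]);
translate([0, 1884, 954]) cube([1152, 314, 159]);


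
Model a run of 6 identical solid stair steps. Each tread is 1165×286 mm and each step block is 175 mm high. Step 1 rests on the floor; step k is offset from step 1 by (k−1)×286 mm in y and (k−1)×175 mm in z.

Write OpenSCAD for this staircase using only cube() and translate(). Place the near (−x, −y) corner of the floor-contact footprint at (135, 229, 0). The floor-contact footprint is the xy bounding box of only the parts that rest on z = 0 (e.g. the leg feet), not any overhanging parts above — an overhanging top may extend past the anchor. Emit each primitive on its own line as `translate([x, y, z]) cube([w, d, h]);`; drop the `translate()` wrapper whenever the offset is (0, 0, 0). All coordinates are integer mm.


translate([135, 229, 0]) cube([1165, 286, 175]);
translate([135, 515, 175]) cube([1165, 286, 175]);
translate([135, 801, 350]) cube([1165, 286, 175]);
translate([135, 1087, 525]) cube([1165, 286, 175]);
translate([135, 1373, 700]) cube([1165, 286, 175]);
translate([135, 1659, 875]) cube([1165, 286, 175]);
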